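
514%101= 9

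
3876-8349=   -  4473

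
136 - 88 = 48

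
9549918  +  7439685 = 16989603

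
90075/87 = 1035 + 10/29=1035.34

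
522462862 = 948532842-426069980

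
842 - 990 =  - 148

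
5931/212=5931/212  =  27.98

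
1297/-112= -12 + 47/112 = - 11.58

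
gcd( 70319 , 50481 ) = 1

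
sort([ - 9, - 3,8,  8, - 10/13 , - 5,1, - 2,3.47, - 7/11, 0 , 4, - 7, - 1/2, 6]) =[ - 9, - 7,-5,- 3, - 2,-10/13  , - 7/11,  -  1/2, 0, 1,3.47,  4 , 6,8, 8] 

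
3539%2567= 972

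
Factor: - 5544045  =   - 3^8 * 5^1 * 13^2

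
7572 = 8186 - 614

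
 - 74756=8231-82987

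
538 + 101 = 639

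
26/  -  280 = - 13/140  =  -0.09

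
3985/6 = 664+1/6 = 664.17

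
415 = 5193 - 4778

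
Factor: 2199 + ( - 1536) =3^1 * 13^1  *17^1 = 663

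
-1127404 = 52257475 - 53384879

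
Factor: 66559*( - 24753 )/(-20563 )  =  3^1*37^1 * 101^1*223^1 * 659^1*20563^( - 1) = 1647534927/20563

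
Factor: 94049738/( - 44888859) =-2^1*3^(-2)*401^1*937^( - 1)*5323^( - 1 )*117269^1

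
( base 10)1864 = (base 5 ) 24424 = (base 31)1t4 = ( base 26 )2ji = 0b11101001000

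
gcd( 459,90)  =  9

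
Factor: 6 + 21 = 3^3 = 27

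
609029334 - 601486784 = 7542550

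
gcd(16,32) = 16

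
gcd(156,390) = 78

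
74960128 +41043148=116003276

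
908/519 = 908/519 = 1.75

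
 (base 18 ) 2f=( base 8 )63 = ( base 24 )23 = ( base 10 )51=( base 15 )36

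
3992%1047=851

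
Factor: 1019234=2^1*29^1*17573^1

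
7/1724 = 7/1724= 0.00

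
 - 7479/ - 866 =8 + 551/866= 8.64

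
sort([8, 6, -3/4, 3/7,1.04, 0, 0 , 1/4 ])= [ - 3/4, 0 , 0, 1/4, 3/7,1.04, 6, 8 ]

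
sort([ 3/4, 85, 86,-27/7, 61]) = [ - 27/7, 3/4,  61,85  ,  86]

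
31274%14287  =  2700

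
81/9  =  9 = 9.00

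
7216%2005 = 1201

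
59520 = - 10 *( - 5952 ) 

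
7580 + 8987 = 16567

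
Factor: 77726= 2^1*11^1*3533^1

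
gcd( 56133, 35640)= 891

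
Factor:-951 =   -  3^1*317^1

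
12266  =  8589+3677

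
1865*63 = 117495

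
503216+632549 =1135765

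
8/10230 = 4/5115 =0.00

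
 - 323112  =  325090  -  648202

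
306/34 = 9 = 9.00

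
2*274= 548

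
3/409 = 3/409 = 0.01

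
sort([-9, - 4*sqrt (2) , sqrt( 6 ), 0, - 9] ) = [-9 , - 9, - 4*sqrt( 2 ),0, sqrt( 6)]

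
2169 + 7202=9371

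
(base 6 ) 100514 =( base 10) 7966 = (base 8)17436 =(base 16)1F1E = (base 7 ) 32140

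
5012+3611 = 8623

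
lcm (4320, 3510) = 56160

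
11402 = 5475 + 5927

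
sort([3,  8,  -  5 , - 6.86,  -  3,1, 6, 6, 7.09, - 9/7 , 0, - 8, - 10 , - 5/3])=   [ - 10,-8, - 6.86,-5 , - 3, - 5/3, - 9/7, 0,1, 3,6,6,7.09 , 8 ] 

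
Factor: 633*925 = 3^1*5^2*37^1*211^1 = 585525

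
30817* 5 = 154085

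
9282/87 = 106 + 20/29 =106.69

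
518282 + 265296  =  783578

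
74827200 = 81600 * 917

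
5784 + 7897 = 13681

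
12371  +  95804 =108175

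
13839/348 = 39+ 89/116= 39.77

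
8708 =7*1244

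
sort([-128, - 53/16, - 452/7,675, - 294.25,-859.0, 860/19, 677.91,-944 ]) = [-944, -859.0, - 294.25, - 128, - 452/7, - 53/16,  860/19, 675, 677.91]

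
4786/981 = 4786/981 =4.88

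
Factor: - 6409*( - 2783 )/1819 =11^2*13^1*23^1 * 29^1 * 107^( - 1 ) = 1049191/107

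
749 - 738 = 11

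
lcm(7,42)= 42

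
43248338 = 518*83491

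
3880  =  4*970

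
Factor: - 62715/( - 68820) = 113/124 = 2^( - 2)*31^( - 1)*113^1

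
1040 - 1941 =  - 901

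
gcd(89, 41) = 1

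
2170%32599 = 2170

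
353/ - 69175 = -353/69175 = - 0.01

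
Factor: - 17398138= -2^1*8699069^1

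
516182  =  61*8462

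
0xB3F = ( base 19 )7IA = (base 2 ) 101100111111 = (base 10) 2879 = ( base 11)2188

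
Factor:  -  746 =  - 2^1*373^1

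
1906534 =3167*602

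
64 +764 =828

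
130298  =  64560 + 65738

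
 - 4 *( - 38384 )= 153536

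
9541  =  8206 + 1335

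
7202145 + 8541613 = 15743758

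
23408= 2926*8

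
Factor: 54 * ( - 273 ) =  -14742 = - 2^1*3^4*7^1*13^1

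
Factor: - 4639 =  - 4639^1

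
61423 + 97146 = 158569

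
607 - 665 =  - 58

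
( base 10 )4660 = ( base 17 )g22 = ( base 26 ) 6n6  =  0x1234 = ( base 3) 20101121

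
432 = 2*216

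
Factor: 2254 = 2^1 * 7^2*23^1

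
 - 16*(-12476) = 199616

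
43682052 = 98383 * 444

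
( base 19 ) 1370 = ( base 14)2D2B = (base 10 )8075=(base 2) 1111110001011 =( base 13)38a2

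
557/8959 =557/8959 = 0.06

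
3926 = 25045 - 21119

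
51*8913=454563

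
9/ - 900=-1/100=- 0.01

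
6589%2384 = 1821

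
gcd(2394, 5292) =126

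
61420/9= 61420/9=6824.44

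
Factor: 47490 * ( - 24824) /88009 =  - 2^4 * 3^1 * 5^1*17^ ( - 1)*29^1*31^( - 1) * 107^1 * 167^( - 1)*1583^1 = - 1178891760/88009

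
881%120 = 41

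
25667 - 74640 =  - 48973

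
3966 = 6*661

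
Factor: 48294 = 2^1*  3^2*2683^1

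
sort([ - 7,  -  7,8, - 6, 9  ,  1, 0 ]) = [ - 7, - 7, - 6,  0, 1,8,9] 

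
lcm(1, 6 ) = 6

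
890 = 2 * 445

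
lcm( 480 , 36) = 1440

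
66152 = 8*8269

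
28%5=3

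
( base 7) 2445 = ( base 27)16O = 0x393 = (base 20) 25F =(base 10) 915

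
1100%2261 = 1100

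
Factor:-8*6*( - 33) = 1584 =2^4*3^2 * 11^1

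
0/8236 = 0 = 0.00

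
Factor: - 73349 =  - 41^1*1789^1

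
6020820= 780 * 7719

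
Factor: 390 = 2^1*3^1*5^1*13^1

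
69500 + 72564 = 142064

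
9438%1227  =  849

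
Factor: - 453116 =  - 2^2*113279^1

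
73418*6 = 440508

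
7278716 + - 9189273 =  - 1910557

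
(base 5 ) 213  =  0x3a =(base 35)1n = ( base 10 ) 58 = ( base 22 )2E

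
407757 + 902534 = 1310291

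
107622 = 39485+68137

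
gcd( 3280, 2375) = 5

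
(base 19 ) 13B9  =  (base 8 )17740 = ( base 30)920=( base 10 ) 8160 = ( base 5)230120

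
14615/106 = 137 + 93/106 = 137.88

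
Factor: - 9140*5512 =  - 50379680 = -2^5*5^1*13^1*53^1*457^1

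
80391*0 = 0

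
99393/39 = 33131/13 = 2548.54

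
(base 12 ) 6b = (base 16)53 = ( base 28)2R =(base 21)3k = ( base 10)83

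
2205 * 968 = 2134440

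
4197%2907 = 1290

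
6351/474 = 2117/158 =13.40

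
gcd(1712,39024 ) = 16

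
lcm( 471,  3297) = 3297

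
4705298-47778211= - 43072913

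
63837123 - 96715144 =- 32878021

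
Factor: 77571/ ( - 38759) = -3^3* 7^(- 3)*13^2*17^1*113^ (  -  1 )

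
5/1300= 1/260 = 0.00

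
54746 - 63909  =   - 9163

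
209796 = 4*52449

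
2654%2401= 253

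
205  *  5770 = 1182850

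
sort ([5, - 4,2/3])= [- 4, 2/3, 5 ] 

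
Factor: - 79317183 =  - 3^1*11^1*2403551^1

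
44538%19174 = 6190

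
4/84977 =4/84977 = 0.00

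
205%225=205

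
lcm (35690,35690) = 35690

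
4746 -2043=2703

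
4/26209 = 4/26209 = 0.00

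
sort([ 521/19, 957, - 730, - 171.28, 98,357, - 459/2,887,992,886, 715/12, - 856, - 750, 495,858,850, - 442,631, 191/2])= [ - 856, - 750 , - 730, - 442, - 459/2, - 171.28,  521/19, 715/12, 191/2 , 98,357, 495, 631,  850, 858, 886, 887, 957,  992]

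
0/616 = 0 = 0.00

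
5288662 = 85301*62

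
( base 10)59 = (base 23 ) 2d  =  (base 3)2012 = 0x3B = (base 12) 4B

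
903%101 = 95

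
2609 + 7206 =9815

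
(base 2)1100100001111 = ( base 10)6415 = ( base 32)68F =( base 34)5in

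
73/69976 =73/69976 = 0.00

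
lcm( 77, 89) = 6853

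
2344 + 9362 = 11706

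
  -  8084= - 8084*1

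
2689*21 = 56469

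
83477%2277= 1505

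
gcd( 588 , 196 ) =196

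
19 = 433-414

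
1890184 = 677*2792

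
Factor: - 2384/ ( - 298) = 2^3 =8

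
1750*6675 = 11681250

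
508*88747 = 45083476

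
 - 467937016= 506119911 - 974056927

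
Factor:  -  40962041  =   - 137^1*298993^1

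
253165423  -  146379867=106785556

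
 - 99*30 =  - 2970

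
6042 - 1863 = 4179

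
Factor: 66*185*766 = 9352860 = 2^2*3^1*5^1 * 11^1*37^1*383^1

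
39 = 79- 40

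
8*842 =6736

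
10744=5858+4886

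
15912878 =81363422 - 65450544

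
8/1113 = 8/1113  =  0.01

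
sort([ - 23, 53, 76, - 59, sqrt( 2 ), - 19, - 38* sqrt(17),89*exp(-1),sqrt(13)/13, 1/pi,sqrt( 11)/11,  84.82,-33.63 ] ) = [ - 38 * sqrt (17), - 59, - 33.63,-23 , - 19, sqrt( 13)/13, sqrt( 11 ) /11,1/pi, sqrt(2),89*exp( - 1), 53,76 , 84.82 ] 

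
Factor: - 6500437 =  - 29^1* 224153^1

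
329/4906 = 329/4906 = 0.07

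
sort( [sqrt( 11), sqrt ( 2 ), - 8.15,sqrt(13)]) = [ - 8.15, sqrt(2 ) , sqrt( 11) , sqrt( 13)] 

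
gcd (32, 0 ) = 32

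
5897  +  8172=14069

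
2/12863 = 2/12863 = 0.00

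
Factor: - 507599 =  - 507599^1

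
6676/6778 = 3338/3389 = 0.98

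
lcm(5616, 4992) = 44928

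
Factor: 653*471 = 3^1*157^1*653^1=307563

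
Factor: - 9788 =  - 2^2*2447^1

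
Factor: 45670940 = 2^2*5^1*7^2*29^1* 1607^1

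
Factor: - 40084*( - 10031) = 2^2 *7^1*11^1*911^1* 1433^1=   402082604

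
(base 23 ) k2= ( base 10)462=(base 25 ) ic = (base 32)EE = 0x1ce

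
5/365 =1/73= 0.01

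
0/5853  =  0= 0.00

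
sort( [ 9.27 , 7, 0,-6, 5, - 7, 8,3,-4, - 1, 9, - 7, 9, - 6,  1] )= [ - 7, - 7, - 6,-6, - 4,  -  1, 0, 1, 3  ,  5,7, 8, 9 , 9,9.27]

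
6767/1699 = 3 + 1670/1699 = 3.98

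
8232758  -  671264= 7561494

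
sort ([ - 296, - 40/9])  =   [ - 296, - 40/9]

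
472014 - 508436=  -  36422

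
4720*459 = 2166480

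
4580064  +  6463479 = 11043543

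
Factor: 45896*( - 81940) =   -  3760718240 = - 2^5 * 5^1*17^1*241^1*5737^1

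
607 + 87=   694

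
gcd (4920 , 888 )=24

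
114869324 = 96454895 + 18414429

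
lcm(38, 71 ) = 2698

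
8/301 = 8/301 = 0.03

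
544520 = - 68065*( - 8) 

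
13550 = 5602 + 7948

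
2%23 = 2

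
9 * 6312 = 56808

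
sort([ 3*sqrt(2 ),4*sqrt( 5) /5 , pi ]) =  [4*sqrt( 5 )/5, pi, 3 * sqrt( 2) ] 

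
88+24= 112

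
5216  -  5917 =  - 701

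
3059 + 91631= 94690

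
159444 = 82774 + 76670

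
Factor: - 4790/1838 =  -5^1* 479^1*919^(-1)  =  -2395/919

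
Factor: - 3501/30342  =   - 2^(-1)*3^1*13^( - 1 ) = -3/26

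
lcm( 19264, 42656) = 597184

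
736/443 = 736/443=1.66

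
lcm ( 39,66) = 858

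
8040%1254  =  516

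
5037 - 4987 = 50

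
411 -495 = -84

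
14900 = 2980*5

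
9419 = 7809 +1610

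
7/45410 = 7/45410 = 0.00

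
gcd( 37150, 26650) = 50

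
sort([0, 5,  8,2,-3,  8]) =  [ - 3, 0,2,5 , 8,8 ]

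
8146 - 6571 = 1575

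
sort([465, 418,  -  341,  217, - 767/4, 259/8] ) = [-341, - 767/4,259/8,217,418,465]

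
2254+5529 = 7783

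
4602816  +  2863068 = 7465884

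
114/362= 57/181 = 0.31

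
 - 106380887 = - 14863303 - 91517584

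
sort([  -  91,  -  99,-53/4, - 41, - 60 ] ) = [-99, - 91,  -  60,-41,  -  53/4] 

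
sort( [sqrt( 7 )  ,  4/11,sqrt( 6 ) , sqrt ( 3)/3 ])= [4/11, sqrt ( 3 )/3, sqrt( 6 ),sqrt( 7) ]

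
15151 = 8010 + 7141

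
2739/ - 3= - 913 + 0/1 = - 913.00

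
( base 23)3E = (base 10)83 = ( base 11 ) 76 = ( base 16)53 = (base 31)2L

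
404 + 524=928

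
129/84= 43/28 =1.54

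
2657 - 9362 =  - 6705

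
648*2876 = 1863648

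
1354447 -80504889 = - 79150442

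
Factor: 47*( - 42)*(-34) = 2^2*3^1*7^1*17^1*47^1 = 67116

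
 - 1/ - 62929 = 1/62929 = 0.00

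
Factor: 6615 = 3^3*5^1*7^2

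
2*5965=11930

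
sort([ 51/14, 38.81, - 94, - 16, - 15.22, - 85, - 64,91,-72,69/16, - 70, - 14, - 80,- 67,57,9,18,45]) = [  -  94,- 85, - 80, - 72, - 70,-67,-64,-16, - 15.22, - 14,51/14,69/16,  9, 18, 38.81,45,57,91 ]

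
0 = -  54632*0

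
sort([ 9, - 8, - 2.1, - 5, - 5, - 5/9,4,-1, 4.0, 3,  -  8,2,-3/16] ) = [ - 8,-8, - 5, - 5, - 2.1, - 1  , - 5/9,-3/16, 2, 3, 4, 4.0,  9 ]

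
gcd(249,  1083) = 3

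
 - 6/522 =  - 1/87 = - 0.01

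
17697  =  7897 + 9800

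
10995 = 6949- - 4046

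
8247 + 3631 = 11878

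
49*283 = 13867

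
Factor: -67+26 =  - 41^1  =  -41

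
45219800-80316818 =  - 35097018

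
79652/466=170+216/233 = 170.93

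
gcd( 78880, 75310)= 170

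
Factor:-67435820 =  - 2^2*5^1 *59^1*57149^1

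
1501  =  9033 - 7532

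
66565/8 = 66565/8 = 8320.62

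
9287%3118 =3051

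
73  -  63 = 10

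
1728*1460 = 2522880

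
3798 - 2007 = 1791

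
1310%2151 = 1310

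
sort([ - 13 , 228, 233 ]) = [ - 13, 228, 233]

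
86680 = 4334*20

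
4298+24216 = 28514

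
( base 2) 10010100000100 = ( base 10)9476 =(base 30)afq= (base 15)2c1b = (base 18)1b48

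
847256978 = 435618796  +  411638182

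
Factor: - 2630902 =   -  2^1*1315451^1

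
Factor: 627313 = 293^1*2141^1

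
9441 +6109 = 15550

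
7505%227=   14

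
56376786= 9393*6002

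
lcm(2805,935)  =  2805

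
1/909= 1/909=0.00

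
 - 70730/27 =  - 2620 + 10/27  =  - 2619.63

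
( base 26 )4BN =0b101111000101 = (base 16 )bc5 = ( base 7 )11533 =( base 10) 3013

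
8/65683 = 8/65683 = 0.00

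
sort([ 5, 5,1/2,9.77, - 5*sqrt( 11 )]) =[ - 5*sqrt( 11),1/2,5, 5,9.77 ] 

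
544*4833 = 2629152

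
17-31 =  - 14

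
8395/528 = 15 + 475/528= 15.90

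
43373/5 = 8674 + 3/5 = 8674.60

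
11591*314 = 3639574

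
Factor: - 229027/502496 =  - 2^(-5)*41^( - 1)*383^(-1)*229027^1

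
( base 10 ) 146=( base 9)172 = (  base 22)6E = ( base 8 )222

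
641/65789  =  641/65789=0.01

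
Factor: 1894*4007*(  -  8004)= - 60744421032   =  - 2^3*3^1*23^1*29^1*947^1* 4007^1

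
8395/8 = 1049+3/8 = 1049.38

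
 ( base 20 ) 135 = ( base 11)393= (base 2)111010001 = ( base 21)113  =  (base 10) 465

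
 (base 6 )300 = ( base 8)154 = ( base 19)5d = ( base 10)108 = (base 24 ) 4c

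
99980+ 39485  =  139465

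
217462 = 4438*49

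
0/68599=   0= 0.00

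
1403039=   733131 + 669908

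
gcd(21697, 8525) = 1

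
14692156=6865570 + 7826586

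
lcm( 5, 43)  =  215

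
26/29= 26/29 = 0.90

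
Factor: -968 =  - 2^3*11^2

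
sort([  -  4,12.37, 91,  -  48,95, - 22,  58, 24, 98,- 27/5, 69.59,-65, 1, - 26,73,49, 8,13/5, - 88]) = [ - 88, - 65,  -  48, - 26 ,-22, -27/5, - 4,1, 13/5, 8 , 12.37,24,49,58 , 69.59,  73, 91, 95,98]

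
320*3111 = 995520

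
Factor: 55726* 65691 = 3660696666=2^1 * 3^4*11^1 * 17^1 * 149^1*811^1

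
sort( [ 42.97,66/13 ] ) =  [ 66/13, 42.97 ] 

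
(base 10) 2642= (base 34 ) 29o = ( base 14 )D6A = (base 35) 25H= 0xa52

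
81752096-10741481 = 71010615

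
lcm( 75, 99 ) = 2475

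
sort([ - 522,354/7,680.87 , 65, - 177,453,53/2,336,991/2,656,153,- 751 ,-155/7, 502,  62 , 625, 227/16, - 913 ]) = [ - 913, - 751, - 522,- 177, - 155/7, 227/16, 53/2,  354/7,62, 65 , 153, 336,453,991/2,502, 625,656, 680.87]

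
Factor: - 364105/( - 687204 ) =2^(-2) * 3^( - 5 )*5^1 * 103^1 = 515/972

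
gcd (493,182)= 1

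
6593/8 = 6593/8 = 824.12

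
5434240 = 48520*112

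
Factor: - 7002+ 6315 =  - 687 = - 3^1*229^1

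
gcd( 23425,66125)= 25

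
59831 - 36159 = 23672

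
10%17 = 10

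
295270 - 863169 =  - 567899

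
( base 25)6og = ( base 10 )4366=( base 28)5FQ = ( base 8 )10416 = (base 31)4gq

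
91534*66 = 6041244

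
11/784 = 11/784 = 0.01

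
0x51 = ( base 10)81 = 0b1010001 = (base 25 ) 36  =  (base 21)3i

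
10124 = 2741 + 7383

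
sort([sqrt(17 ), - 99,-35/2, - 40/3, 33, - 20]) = [ - 99,  -  20, - 35/2, - 40/3,sqrt(17), 33 ] 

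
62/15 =62/15 = 4.13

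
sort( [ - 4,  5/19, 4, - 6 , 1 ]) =[ - 6 , - 4, 5/19,1,4 ] 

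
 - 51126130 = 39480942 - 90607072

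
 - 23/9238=-1 +9215/9238 = -0.00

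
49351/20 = 2467 + 11/20 = 2467.55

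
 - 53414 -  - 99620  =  46206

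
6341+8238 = 14579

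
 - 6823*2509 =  - 17118907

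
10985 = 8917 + 2068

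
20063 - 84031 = -63968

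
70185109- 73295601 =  - 3110492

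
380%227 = 153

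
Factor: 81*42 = 3402 = 2^1*3^5*7^1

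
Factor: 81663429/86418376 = 2^( - 3)*3^1*11^( - 1)*29^( - 1 )*887^1*30689^1*33863^( - 1) 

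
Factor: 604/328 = 2^( - 1 )*41^(-1) * 151^1 = 151/82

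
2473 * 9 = 22257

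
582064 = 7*83152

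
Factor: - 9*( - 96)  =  864 = 2^5*3^3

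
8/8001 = 8/8001 = 0.00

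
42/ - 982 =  - 21/491 =- 0.04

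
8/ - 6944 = -1 + 867/868 = - 0.00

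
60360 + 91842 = 152202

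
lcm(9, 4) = 36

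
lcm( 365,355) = 25915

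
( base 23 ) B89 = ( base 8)13574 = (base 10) 6012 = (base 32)5RS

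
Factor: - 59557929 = -3^1 *19852643^1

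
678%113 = 0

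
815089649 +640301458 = 1455391107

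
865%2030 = 865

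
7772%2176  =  1244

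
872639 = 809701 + 62938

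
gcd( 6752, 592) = 16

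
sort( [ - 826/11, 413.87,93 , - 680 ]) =[ - 680, - 826/11, 93, 413.87] 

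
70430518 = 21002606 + 49427912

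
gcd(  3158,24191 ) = 1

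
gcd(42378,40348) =14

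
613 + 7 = 620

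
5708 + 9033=14741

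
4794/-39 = -1598/13  =  -122.92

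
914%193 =142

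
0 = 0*288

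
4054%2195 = 1859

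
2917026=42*69453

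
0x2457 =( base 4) 2101113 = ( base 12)5473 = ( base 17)1F34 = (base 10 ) 9303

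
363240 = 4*90810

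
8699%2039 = 543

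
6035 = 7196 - 1161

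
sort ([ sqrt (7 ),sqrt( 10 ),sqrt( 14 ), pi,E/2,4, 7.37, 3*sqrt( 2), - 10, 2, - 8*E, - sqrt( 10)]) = [ - 8* E, - 10, -sqrt( 10 ),  E/2  ,  2,sqrt( 7),pi,sqrt ( 10 ),  sqrt( 14 ), 4 , 3*sqrt( 2),7.37 ] 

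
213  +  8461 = 8674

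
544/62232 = 68/7779 = 0.01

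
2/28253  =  2/28253 = 0.00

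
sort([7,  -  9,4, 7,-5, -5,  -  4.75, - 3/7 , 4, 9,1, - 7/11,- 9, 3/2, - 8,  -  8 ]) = [ - 9, - 9,  -  8, - 8,  -  5,-5,-4.75, - 7/11,  -  3/7,1, 3/2, 4,  4, 7,  7,  9] 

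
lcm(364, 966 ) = 25116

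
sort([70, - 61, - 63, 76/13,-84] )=[- 84, - 63, - 61,  76/13, 70 ]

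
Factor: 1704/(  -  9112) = -213/1139 = - 3^1*17^( - 1) *67^(-1 )*71^1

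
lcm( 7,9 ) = 63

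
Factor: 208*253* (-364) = -2^6 * 7^1 * 11^1  *13^2*23^1 = -19155136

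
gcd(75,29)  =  1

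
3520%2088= 1432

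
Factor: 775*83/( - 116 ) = - 64325/116 = - 2^(  -  2)*5^2 * 29^( - 1)*31^1*83^1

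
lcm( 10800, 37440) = 561600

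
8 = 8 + 0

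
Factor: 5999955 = 3^1*5^1*13^1* 29^1*1061^1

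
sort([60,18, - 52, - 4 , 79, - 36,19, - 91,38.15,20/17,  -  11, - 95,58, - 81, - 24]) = [ - 95, - 91, - 81, - 52, - 36, - 24,-11, - 4 , 20/17,  18, 19, 38.15, 58,60,79]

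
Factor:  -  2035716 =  - 2^2 * 3^1*17^2 * 587^1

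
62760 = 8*7845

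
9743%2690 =1673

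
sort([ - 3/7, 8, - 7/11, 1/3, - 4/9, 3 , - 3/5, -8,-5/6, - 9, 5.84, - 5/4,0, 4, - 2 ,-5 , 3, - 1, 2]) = [ - 9, - 8, - 5, - 2, - 5/4,  -  1 , - 5/6,-7/11, - 3/5, - 4/9, - 3/7, 0, 1/3, 2, 3, 3, 4, 5.84, 8]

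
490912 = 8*61364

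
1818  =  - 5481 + 7299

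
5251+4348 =9599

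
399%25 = 24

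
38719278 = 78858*491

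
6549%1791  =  1176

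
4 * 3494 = 13976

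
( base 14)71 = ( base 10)99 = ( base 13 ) 78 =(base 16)63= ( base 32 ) 33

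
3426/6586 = 1713/3293  =  0.52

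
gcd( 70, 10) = 10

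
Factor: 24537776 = 2^4 * 397^1*3863^1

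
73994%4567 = 922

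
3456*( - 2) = -6912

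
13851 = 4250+9601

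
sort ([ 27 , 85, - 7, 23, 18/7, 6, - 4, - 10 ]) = [ - 10, - 7, - 4, 18/7,6, 23, 27, 85 ] 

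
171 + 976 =1147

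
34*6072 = 206448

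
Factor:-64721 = - 61^1*1061^1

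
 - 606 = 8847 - 9453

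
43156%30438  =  12718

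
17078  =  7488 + 9590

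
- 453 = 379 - 832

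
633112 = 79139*8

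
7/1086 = 7/1086  =  0.01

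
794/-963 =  - 794/963 = - 0.82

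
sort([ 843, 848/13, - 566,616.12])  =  [  -  566, 848/13, 616.12, 843]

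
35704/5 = 35704/5 =7140.80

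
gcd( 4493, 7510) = 1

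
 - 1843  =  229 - 2072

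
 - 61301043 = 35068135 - 96369178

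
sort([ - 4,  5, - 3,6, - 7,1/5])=[-7 ,-4,  -  3,  1/5, 5, 6 ]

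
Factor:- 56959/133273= - 103/241 = - 103^1 * 241^(- 1)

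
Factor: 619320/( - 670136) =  - 3^1*5^1 * 13^1*211^( - 1) = - 195/211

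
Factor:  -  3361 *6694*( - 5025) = 113055133350 = 2^1* 3^1*5^2*67^1*3347^1*3361^1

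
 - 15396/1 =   -  15396 = -15396.00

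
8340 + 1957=10297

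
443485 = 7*63355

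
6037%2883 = 271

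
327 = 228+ 99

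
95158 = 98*971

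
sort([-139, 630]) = [ - 139, 630]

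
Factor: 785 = 5^1 * 157^1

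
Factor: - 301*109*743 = -24377087 = -7^1*43^1*109^1 *743^1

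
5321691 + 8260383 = 13582074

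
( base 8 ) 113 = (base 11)69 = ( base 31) 2D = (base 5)300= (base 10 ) 75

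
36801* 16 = 588816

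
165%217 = 165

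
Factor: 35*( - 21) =-3^1*5^1*7^2 =-735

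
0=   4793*0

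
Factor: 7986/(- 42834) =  - 11/59 = -  11^1 *59^( - 1 )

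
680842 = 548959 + 131883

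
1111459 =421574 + 689885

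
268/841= 268/841 =0.32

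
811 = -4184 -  - 4995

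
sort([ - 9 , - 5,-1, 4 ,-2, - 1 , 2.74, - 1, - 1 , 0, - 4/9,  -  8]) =[-9,-8, -5, - 2, - 1, - 1, - 1, - 1,-4/9, 0, 2.74,4 ]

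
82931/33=82931/33=2513.06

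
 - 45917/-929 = 45917/929 = 49.43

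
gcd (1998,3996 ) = 1998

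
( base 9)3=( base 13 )3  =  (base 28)3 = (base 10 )3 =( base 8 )3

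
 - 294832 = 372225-667057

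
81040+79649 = 160689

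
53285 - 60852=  - 7567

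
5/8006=5/8006= 0.00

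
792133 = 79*10027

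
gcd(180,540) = 180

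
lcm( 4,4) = 4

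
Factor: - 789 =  - 3^1 *263^1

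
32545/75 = 6509/15 = 433.93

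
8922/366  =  1487/61  =  24.38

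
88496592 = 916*96612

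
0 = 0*48883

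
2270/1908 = 1135/954 = 1.19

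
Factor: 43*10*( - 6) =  - 2^2*3^1*5^1  *43^1 = - 2580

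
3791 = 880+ 2911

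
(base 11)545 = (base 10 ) 654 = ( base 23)15a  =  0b1010001110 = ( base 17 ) 248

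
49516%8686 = 6086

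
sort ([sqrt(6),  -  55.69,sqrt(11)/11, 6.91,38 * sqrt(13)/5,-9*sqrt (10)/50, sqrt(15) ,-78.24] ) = [ - 78.24, - 55.69, - 9*sqrt(10) /50,sqrt(11) /11,sqrt(6),sqrt(15), 6.91,38*sqrt(13 )/5 ]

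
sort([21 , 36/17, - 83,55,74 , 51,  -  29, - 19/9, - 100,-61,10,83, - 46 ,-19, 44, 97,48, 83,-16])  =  [ - 100 ,-83, - 61,-46, - 29, -19,-16, - 19/9, 36/17,10 , 21 , 44,  48,51, 55,74, 83,83, 97]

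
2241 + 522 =2763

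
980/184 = 5 + 15/46 = 5.33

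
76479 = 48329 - -28150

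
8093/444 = 8093/444  =  18.23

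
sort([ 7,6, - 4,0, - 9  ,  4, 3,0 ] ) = [ - 9,  -  4,0,  0,3, 4,6, 7] 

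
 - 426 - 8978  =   - 9404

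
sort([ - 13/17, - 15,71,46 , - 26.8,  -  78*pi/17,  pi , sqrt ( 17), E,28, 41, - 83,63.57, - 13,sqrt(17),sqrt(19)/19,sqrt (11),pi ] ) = [ - 83,-26.8,  -  15,  -  78 * pi/17, -13, - 13/17 , sqrt(19 ) /19, E , pi,pi,sqrt( 11 ),sqrt( 17),sqrt( 17 ), 28,41, 46,63.57, 71] 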